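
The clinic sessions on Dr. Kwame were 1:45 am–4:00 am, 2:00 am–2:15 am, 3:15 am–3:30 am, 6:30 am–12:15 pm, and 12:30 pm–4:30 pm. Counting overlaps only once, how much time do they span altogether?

Merged: 1:45 am–4:00 am, 6:30 am–12:15 pm, 12:30 pm–4:30 pm.
Lengths: 2 h 15 min + 5 h 45 min + 4 h = 12 h.

12 h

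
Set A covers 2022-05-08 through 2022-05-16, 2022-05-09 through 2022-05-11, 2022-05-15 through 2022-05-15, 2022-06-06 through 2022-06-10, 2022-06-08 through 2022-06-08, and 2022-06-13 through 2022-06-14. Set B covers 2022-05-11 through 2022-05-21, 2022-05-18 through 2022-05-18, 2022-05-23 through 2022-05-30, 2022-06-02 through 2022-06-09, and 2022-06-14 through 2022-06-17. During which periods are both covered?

A, merged: 2022-05-08 through 2022-05-16, 2022-06-06 through 2022-06-10, 2022-06-13 through 2022-06-14.
B, merged: 2022-05-11 through 2022-05-21, 2022-05-23 through 2022-05-30, 2022-06-02 through 2022-06-09, 2022-06-14 through 2022-06-17.
2022-05-08 through 2022-05-16 ∩ B → 2022-05-11 through 2022-05-16.
2022-06-06 through 2022-06-10 ∩ B → 2022-06-06 through 2022-06-09.
2022-06-13 through 2022-06-14 ∩ B → 2022-06-14 through 2022-06-14.

2022-05-11 through 2022-05-16, 2022-06-06 through 2022-06-09, 2022-06-14 through 2022-06-14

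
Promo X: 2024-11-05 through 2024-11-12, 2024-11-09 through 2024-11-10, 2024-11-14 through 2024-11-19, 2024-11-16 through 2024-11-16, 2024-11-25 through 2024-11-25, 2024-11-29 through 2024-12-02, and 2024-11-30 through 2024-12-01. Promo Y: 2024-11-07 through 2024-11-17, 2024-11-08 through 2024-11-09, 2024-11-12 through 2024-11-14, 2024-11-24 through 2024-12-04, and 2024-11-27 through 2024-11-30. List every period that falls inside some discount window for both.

2024-11-07 through 2024-11-12, 2024-11-14 through 2024-11-17, 2024-11-25 through 2024-11-25, 2024-11-29 through 2024-12-02

Merge the first list: 2024-11-05 through 2024-11-12, 2024-11-14 through 2024-11-19, 2024-11-25 through 2024-11-25, 2024-11-29 through 2024-12-02.
Merge the second list: 2024-11-07 through 2024-11-17, 2024-11-24 through 2024-12-04.
2024-11-05 through 2024-11-12 ∩ B → 2024-11-07 through 2024-11-12.
2024-11-14 through 2024-11-19 ∩ B → 2024-11-14 through 2024-11-17.
2024-11-25 through 2024-11-25 ∩ B → 2024-11-25 through 2024-11-25.
2024-11-29 through 2024-12-02 ∩ B → 2024-11-29 through 2024-12-02.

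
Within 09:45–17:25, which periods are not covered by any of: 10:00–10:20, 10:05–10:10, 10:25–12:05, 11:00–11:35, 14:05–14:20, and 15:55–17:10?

09:45–10:00, 10:20–10:25, 12:05–14:05, 14:20–15:55, 17:10–17:25

The merged coverage is 10:00–10:20, 10:25–12:05, 14:05–14:20, 15:55–17:10.
Gaps within 09:45–17:25: 09:45–10:00, 10:20–10:25, 12:05–14:05, 14:20–15:55, 17:10–17:25.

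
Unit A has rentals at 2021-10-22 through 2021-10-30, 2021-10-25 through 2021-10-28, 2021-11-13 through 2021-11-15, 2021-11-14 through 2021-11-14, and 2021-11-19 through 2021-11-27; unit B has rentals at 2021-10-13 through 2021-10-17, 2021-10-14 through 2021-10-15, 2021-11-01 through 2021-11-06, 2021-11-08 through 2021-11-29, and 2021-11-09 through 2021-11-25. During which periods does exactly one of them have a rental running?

2021-10-13 through 2021-10-17, 2021-10-22 through 2021-10-30, 2021-11-01 through 2021-11-06, 2021-11-08 through 2021-11-12, 2021-11-16 through 2021-11-18, 2021-11-28 through 2021-11-29

A, merged: 2021-10-22 through 2021-10-30, 2021-11-13 through 2021-11-15, 2021-11-19 through 2021-11-27.
B, merged: 2021-10-13 through 2021-10-17, 2021-11-01 through 2021-11-06, 2021-11-08 through 2021-11-29.
Only in the first: 2021-10-22 through 2021-10-30.
Only in the second: 2021-10-13 through 2021-10-17, 2021-11-01 through 2021-11-06, 2021-11-08 through 2021-11-12, 2021-11-16 through 2021-11-18, 2021-11-28 through 2021-11-29.
Together these are the periods covered by exactly one.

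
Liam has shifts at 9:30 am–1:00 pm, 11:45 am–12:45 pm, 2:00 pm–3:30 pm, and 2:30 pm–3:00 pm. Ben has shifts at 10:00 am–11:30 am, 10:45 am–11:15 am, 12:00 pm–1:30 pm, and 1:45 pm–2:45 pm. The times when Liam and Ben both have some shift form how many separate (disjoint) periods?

3

First set merges to 9:30 am–1:00 pm, 2:00 pm–3:30 pm.
Second set merges to 10:00 am–11:30 am, 12:00 pm–1:30 pm, 1:45 pm–2:45 pm.
A ∩ B = 10:00 am–11:30 am, 12:00 pm–1:00 pm, 2:00 pm–2:45 pm.
That is 3 disjoint pieces.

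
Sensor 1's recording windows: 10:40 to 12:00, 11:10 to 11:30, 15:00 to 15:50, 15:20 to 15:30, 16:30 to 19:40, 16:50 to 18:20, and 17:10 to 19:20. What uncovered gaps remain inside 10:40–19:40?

12:00–15:00, 15:50–16:30

After merging, the occupied span is 10:40–12:00, 15:00–15:50, 16:30–19:40.
Gaps within 10:40–19:40: 12:00–15:00, 15:50–16:30.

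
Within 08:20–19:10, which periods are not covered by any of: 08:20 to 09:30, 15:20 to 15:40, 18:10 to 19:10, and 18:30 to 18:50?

Covered (merged): 08:20-09:30, 15:20-15:40, 18:10-19:10.
Uncovered inside 08:20-19:10: 09:30-15:20, 15:40-18:10.

09:30-15:20, 15:40-18:10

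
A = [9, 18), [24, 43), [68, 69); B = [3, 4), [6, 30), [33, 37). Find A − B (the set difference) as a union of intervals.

[9, 18) lies entirely inside B → drops out.
[24, 43) with B removed leaves [30, 33), [37, 43).
[68, 69) is untouched.

[30, 33) ∪ [37, 43) ∪ [68, 69)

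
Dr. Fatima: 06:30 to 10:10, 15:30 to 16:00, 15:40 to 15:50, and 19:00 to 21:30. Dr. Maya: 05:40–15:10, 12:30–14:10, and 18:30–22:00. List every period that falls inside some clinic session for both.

06:30–10:10, 19:00–21:30

Merge the first list: 06:30–10:10, 15:30–16:00, 19:00–21:30.
Merge the second list: 05:40–15:10, 18:30–22:00.
06:30–10:10 overlaps B on 06:30–10:10.
15:30–16:00 falls entirely outside B.
19:00–21:30 overlaps B on 19:00–21:30.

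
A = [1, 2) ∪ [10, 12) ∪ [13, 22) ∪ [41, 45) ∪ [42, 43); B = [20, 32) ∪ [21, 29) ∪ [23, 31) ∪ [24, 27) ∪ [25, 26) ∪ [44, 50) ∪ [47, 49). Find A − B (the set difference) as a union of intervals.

First set merges to [1, 2), [10, 12), [13, 22), [41, 45).
Second set merges to [20, 32), [44, 50).
[1, 2): no B overlap → unchanged.
[10, 12): no B overlap → unchanged.
[13, 22) minus B → [13, 20).
[41, 45) minus B → [41, 44).

[1, 2) ∪ [10, 12) ∪ [13, 20) ∪ [41, 44)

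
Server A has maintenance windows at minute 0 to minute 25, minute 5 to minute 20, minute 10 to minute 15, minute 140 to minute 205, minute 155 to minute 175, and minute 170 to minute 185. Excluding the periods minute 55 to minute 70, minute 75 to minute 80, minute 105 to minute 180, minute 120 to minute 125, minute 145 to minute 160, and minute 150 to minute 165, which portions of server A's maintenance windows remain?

minute 0 to minute 25, minute 180 to minute 205

Merge the first list: minute 0 to minute 25, minute 140 to minute 205.
Merge the second list: minute 55 to minute 70, minute 75 to minute 80, minute 105 to minute 180.
minute 0 to minute 25 is untouched.
minute 140 to minute 205 with B removed leaves minute 180 to minute 205.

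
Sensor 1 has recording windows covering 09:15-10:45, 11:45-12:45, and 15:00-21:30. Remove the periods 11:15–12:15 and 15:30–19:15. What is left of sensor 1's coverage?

09:15–10:45: no B overlap → unchanged.
11:45–12:45 minus B → 12:15–12:45.
15:00–21:30 minus B → 15:00–15:30, 19:15–21:30.

09:15–10:45, 12:15–12:45, 15:00–15:30, 19:15–21:30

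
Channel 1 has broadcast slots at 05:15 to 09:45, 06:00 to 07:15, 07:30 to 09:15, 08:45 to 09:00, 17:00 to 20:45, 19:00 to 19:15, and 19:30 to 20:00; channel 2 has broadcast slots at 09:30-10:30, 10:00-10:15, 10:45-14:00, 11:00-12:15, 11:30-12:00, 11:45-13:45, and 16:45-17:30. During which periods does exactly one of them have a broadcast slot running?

05:15–09:30, 09:45–10:30, 10:45–14:00, 16:45–17:00, 17:30–20:45

First set merges to 05:15–09:45, 17:00–20:45.
Second set merges to 09:30–10:30, 10:45–14:00, 16:45–17:30.
Only in the first: 05:15–09:30, 17:30–20:45.
Only in the second: 09:45–10:30, 10:45–14:00, 16:45–17:00.
Together these are the periods covered by exactly one.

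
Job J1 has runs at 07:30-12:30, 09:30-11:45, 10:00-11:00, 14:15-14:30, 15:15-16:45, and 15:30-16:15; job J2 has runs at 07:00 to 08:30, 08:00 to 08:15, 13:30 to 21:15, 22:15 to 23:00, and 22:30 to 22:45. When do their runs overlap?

First set merges to 07:30–12:30, 14:15–14:30, 15:15–16:45.
Second set merges to 07:00–08:30, 13:30–21:15, 22:15–23:00.
07:30–12:30 meets the second set on 07:30–08:30.
14:15–14:30 meets the second set on 14:15–14:30.
15:15–16:45 meets the second set on 15:15–16:45.

07:30–08:30, 14:15–14:30, 15:15–16:45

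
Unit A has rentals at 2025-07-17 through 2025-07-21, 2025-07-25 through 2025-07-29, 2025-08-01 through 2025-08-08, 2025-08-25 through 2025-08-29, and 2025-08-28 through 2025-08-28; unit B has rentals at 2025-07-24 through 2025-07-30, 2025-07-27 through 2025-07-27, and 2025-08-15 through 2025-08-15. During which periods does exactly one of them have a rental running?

Merge the first list: 2025-07-17 through 2025-07-21, 2025-07-25 through 2025-07-29, 2025-08-01 through 2025-08-08, 2025-08-25 through 2025-08-29.
Merge the second list: 2025-07-24 through 2025-07-30, 2025-08-15 through 2025-08-15.
A \ B = 2025-07-17 through 2025-07-21, 2025-08-01 through 2025-08-08, 2025-08-25 through 2025-08-29.
B \ A = 2025-07-24 through 2025-07-24, 2025-07-30 through 2025-07-30, 2025-08-15 through 2025-08-15.
Union of the two gives the symmetric difference.

2025-07-17 through 2025-07-21, 2025-07-24 through 2025-07-24, 2025-07-30 through 2025-07-30, 2025-08-01 through 2025-08-08, 2025-08-15 through 2025-08-15, 2025-08-25 through 2025-08-29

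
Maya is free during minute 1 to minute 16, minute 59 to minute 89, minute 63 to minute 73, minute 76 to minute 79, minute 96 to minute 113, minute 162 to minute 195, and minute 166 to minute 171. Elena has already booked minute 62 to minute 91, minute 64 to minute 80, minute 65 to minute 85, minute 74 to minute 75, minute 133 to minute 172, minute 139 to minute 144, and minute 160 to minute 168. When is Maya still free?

Merge the first list: minute 1 to minute 16, minute 59 to minute 89, minute 96 to minute 113, minute 162 to minute 195.
Merge the second list: minute 62 to minute 91, minute 133 to minute 172.
minute 1 to minute 16 is untouched.
minute 59 to minute 89 with B removed leaves minute 59 to minute 62.
minute 96 to minute 113 is untouched.
minute 162 to minute 195 with B removed leaves minute 172 to minute 195.

minute 1 to minute 16, minute 59 to minute 62, minute 96 to minute 113, minute 172 to minute 195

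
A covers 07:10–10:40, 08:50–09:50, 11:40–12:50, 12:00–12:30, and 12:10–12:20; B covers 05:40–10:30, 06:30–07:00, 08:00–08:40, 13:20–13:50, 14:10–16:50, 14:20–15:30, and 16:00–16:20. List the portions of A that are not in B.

First set merges to 07:10–10:40, 11:40–12:50.
Second set merges to 05:40–10:30, 13:20–13:50, 14:10–16:50.
07:10–10:40 minus B → 10:30–10:40.
11:40–12:50: no B overlap → unchanged.

10:30–10:40, 11:40–12:50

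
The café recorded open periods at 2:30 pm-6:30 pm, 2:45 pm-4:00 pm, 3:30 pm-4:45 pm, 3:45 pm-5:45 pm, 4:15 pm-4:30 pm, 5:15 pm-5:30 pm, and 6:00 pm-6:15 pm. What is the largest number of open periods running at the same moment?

4

Walk the sorted start/end points keeping a running depth.
The depth first hits 4 at 3:45 pm.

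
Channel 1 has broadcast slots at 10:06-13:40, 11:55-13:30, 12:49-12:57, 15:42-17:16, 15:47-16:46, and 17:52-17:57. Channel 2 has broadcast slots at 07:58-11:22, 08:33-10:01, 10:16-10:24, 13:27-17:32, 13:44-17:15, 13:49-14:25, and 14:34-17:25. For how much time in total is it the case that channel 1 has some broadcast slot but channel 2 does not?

2 h 10 min

First set merges to 10:06–13:40, 15:42–17:16, 17:52–17:57.
Second set merges to 07:58–11:22, 13:27–17:32.
A \ B = 11:22–13:27, 17:52–17:57.
Total: 2 h 5 min + 5 min = 2 h 10 min.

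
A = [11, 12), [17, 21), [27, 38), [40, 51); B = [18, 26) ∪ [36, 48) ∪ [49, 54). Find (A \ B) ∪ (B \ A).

Only in the first: [11, 12), [17, 18), [27, 36), [48, 49).
Only in the second: [21, 26), [38, 40), [51, 54).
Together these are the periods covered by exactly one.

[11, 12) ∪ [17, 18) ∪ [21, 26) ∪ [27, 36) ∪ [38, 40) ∪ [48, 49) ∪ [51, 54)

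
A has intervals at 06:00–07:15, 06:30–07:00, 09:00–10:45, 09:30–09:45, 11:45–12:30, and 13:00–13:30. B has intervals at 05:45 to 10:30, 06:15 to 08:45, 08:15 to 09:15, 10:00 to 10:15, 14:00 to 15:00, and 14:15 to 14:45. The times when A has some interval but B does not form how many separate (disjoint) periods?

3

Merge the first list: 06:00-07:15, 09:00-10:45, 11:45-12:30, 13:00-13:30.
Merge the second list: 05:45-10:30, 14:00-15:00.
A \ B = 10:30-10:45, 11:45-12:30, 13:00-13:30.
That is 3 disjoint pieces.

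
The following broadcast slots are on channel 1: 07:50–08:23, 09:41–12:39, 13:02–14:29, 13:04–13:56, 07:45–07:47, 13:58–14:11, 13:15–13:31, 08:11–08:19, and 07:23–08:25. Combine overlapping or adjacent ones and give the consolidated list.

07:23–08:25, 09:41–12:39, 13:02–14:29

Sort by start: 07:23–08:25, 07:45–07:47, 07:50–08:23, 08:11–08:19, 09:41–12:39, 13:02–14:29, 13:04–13:56, 13:15–13:31, 13:58–14:11.
07:45–07:47 overlaps/touches 07:23–08:25 → extend to 07:23–08:25.
07:50–08:23 overlaps/touches 07:23–08:25 → extend to 07:23–08:25.
08:11–08:19 overlaps/touches 07:23–08:25 → extend to 07:23–08:25.
09:41–12:39 is disjoint → start new block.
13:02–14:29 is disjoint → start new block.
13:04–13:56 overlaps/touches 13:02–14:29 → extend to 13:02–14:29.
13:15–13:31 overlaps/touches 13:02–14:29 → extend to 13:02–14:29.
13:58–14:11 overlaps/touches 13:02–14:29 → extend to 13:02–14:29.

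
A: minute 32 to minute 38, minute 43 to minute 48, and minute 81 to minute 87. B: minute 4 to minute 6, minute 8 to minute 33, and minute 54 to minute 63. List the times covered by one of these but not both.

minute 4 to minute 6, minute 8 to minute 32, minute 33 to minute 38, minute 43 to minute 48, minute 54 to minute 63, minute 81 to minute 87

Only in the first: minute 33 to minute 38, minute 43 to minute 48, minute 81 to minute 87.
Only in the second: minute 4 to minute 6, minute 8 to minute 32, minute 54 to minute 63.
Together these are the periods covered by exactly one.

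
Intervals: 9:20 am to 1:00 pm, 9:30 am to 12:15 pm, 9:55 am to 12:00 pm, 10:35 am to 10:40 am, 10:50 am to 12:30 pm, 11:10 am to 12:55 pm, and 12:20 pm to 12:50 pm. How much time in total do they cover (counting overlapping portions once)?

3 h 40 min

Merged: 9:20 am-1:00 pm.
Length: 3 h 40 min.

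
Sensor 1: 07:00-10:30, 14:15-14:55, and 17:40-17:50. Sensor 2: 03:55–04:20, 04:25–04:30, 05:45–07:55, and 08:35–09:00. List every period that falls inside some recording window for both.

07:00–10:30 overlaps B on 07:00–07:55, 08:35–09:00.
14:15–14:55 falls entirely outside B.
17:40–17:50 falls entirely outside B.

07:00–07:55, 08:35–09:00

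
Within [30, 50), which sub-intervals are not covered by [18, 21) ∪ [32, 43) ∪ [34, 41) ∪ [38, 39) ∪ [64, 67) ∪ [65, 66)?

After merging, the occupied span is [18, 21), [32, 43), [64, 67).
Gaps within [30, 50): [30, 32), [43, 50).

[30, 32) ∪ [43, 50)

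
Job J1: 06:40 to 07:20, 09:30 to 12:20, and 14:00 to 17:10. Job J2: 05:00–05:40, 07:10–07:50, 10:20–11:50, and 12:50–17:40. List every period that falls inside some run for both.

06:40–07:20 overlaps B on 07:10–07:20.
09:30–12:20 overlaps B on 10:20–11:50.
14:00–17:10 overlaps B on 14:00–17:10.

07:10–07:20, 10:20–11:50, 14:00–17:10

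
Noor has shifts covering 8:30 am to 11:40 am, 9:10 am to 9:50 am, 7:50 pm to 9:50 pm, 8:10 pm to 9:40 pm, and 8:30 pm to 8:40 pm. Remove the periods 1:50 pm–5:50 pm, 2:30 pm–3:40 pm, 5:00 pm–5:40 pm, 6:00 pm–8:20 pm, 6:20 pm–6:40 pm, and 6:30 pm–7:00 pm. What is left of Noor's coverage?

8:30 am–11:40 am, 8:20 pm–9:50 pm

A, merged: 8:30 am–11:40 am, 7:50 pm–9:50 pm.
B, merged: 1:50 pm–5:50 pm, 6:00 pm–8:20 pm.
8:30 am–11:40 am: no B overlap → unchanged.
7:50 pm–9:50 pm minus B → 8:20 pm–9:50 pm.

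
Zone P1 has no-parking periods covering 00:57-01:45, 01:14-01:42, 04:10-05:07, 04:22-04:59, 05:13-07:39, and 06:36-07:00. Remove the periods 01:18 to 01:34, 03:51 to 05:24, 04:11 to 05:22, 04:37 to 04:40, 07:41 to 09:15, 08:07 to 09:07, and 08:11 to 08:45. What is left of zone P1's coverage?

Merge the first list: 00:57–01:45, 04:10–05:07, 05:13–07:39.
Merge the second list: 01:18–01:34, 03:51–05:24, 07:41–09:15.
00:57–01:45 \ B = 00:57–01:18, 01:34–01:45.
04:10–05:07: entirely removed.
05:13–07:39 \ B = 05:24–07:39.

00:57–01:18, 01:34–01:45, 05:24–07:39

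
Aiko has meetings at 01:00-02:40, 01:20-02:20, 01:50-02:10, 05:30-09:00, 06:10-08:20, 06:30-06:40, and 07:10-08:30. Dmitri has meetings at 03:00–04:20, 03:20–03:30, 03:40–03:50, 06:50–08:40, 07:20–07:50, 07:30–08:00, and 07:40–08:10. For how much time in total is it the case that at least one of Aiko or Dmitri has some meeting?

Merge the first list: 01:00–02:40, 05:30–09:00.
Merge the second list: 03:00–04:20, 06:50–08:40.
A ∪ B = 01:00–02:40, 03:00–04:20, 05:30–09:00.
Total: 1 h 40 min + 1 h 20 min + 3 h 30 min = 6 h 30 min.

6 h 30 min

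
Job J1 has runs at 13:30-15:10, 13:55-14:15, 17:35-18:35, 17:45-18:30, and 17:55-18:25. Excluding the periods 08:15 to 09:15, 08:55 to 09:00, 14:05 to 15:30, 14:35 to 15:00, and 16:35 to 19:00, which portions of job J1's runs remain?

13:30–14:05

Merge the first list: 13:30–15:10, 17:35–18:35.
Merge the second list: 08:15–09:15, 14:05–15:30, 16:35–19:00.
13:30–15:10 minus B → 13:30–14:05.
17:35–18:35: fully covered by B → removed.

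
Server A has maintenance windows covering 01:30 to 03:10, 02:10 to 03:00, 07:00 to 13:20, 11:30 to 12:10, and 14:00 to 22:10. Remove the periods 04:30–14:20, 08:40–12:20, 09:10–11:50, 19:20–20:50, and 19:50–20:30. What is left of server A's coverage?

01:30-03:10, 14:20-19:20, 20:50-22:10

A, merged: 01:30-03:10, 07:00-13:20, 14:00-22:10.
B, merged: 04:30-14:20, 19:20-20:50.
01:30-03:10: no B overlap → unchanged.
07:00-13:20: fully covered by B → removed.
14:00-22:10 minus B → 14:20-19:20, 20:50-22:10.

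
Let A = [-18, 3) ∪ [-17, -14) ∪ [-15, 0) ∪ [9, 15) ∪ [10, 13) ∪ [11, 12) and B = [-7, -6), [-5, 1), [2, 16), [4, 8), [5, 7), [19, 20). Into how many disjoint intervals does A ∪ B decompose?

2

Merge the first list: [-18, 3), [9, 15).
Merge the second list: [-7, -6), [-5, 1), [2, 16), [19, 20).
A ∪ B = [-18, 16), [19, 20).
That is 2 disjoint pieces.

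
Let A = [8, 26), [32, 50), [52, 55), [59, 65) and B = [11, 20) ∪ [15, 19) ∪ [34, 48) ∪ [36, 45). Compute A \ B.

B, merged: [11, 20), [34, 48).
[8, 26) with B removed leaves [8, 11), [20, 26).
[32, 50) with B removed leaves [32, 34), [48, 50).
[52, 55) is untouched.
[59, 65) is untouched.

[8, 11) ∪ [20, 26) ∪ [32, 34) ∪ [48, 50) ∪ [52, 55) ∪ [59, 65)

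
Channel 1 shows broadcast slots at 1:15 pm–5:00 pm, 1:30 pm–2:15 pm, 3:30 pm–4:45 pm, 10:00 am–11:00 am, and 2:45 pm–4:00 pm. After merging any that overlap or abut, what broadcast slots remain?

Sort by start: 10:00 am-11:00 am, 1:15 pm-5:00 pm, 1:30 pm-2:15 pm, 2:45 pm-4:00 pm, 3:30 pm-4:45 pm.
1:15 pm-5:00 pm is disjoint → start new block.
1:30 pm-2:15 pm overlaps/touches 1:15 pm-5:00 pm → extend to 1:15 pm-5:00 pm.
2:45 pm-4:00 pm overlaps/touches 1:15 pm-5:00 pm → extend to 1:15 pm-5:00 pm.
3:30 pm-4:45 pm overlaps/touches 1:15 pm-5:00 pm → extend to 1:15 pm-5:00 pm.

10:00 am-11:00 am, 1:15 pm-5:00 pm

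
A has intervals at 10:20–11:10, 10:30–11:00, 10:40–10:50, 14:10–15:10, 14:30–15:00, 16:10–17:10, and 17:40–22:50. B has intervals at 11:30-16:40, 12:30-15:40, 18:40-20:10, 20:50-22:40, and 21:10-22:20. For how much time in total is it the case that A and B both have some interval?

4 h 50 min

A, merged: 10:20–11:10, 14:10–15:10, 16:10–17:10, 17:40–22:50.
B, merged: 11:30–16:40, 18:40–20:10, 20:50–22:40.
A ∩ B = 14:10–15:10, 16:10–16:40, 18:40–20:10, 20:50–22:40.
Total: 1 h + 30 min + 1 h 30 min + 1 h 50 min = 4 h 50 min.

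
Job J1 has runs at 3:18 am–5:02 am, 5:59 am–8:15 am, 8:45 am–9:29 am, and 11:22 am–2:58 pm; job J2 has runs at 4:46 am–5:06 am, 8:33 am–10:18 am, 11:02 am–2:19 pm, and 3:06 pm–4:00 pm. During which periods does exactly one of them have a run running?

A but not B: 3:18 am–4:46 am, 5:59 am–8:15 am, 2:19 pm–2:58 pm.
B but not A: 5:02 am–5:06 am, 8:33 am–8:45 am, 9:29 am–10:18 am, 11:02 am–11:22 am, 3:06 pm–4:00 pm.
Combining gives A △ B.

3:18 am–4:46 am, 5:02 am–5:06 am, 5:59 am–8:15 am, 8:33 am–8:45 am, 9:29 am–10:18 am, 11:02 am–11:22 am, 2:19 pm–2:58 pm, 3:06 pm–4:00 pm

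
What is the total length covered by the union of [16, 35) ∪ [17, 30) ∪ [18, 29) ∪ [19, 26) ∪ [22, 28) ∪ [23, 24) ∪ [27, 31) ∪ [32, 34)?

Merged: [16, 35).
Length: 19.

19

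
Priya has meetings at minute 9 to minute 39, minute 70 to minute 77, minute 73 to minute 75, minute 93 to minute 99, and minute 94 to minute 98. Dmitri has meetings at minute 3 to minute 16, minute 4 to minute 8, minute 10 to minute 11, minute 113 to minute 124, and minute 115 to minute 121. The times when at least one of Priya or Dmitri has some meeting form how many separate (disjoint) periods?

Merge the first list: minute 9 to minute 39, minute 70 to minute 77, minute 93 to minute 99.
Merge the second list: minute 3 to minute 16, minute 113 to minute 124.
A ∪ B = minute 3 to minute 39, minute 70 to minute 77, minute 93 to minute 99, minute 113 to minute 124.
That is 4 disjoint pieces.

4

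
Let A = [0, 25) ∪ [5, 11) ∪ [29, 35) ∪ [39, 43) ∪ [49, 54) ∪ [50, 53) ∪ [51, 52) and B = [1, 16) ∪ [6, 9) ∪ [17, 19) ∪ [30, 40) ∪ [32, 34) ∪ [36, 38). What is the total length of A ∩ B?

Merge the first list: [0, 25), [29, 35), [39, 43), [49, 54).
Merge the second list: [1, 16), [17, 19), [30, 40).
A ∩ B = [1, 16), [17, 19), [30, 35), [39, 40).
Total: 15 + 2 + 5 + 1 = 23.

23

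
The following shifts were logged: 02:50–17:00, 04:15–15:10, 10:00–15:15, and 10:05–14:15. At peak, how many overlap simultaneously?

Sweep endpoints in order; track running count of active intervals.
Peak of 4 reached at 10:05.

4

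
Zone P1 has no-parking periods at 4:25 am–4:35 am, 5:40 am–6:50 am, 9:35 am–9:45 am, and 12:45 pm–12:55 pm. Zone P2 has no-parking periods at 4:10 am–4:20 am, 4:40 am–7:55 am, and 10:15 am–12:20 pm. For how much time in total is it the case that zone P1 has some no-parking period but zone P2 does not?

A \ B = 4:25 am–4:35 am, 9:35 am–9:45 am, 12:45 pm–12:55 pm.
Total: 10 min + 10 min + 10 min = 30 min.

30 min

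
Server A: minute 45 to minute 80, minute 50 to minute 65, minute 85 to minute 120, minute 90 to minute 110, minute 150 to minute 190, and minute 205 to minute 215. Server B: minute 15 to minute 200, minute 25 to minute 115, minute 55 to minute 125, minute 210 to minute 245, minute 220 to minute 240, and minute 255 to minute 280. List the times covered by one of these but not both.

Merge the first list: minute 45 to minute 80, minute 85 to minute 120, minute 150 to minute 190, minute 205 to minute 215.
Merge the second list: minute 15 to minute 200, minute 210 to minute 245, minute 255 to minute 280.
Only in the first: minute 205 to minute 210.
Only in the second: minute 15 to minute 45, minute 80 to minute 85, minute 120 to minute 150, minute 190 to minute 200, minute 215 to minute 245, minute 255 to minute 280.
Together these are the periods covered by exactly one.

minute 15 to minute 45, minute 80 to minute 85, minute 120 to minute 150, minute 190 to minute 200, minute 205 to minute 210, minute 215 to minute 245, minute 255 to minute 280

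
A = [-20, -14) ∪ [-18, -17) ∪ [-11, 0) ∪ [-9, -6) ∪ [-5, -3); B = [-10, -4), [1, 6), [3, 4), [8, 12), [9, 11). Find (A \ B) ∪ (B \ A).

[-20, -14) ∪ [-11, -10) ∪ [-4, 0) ∪ [1, 6) ∪ [8, 12)

Merge the first list: [-20, -14), [-11, 0).
Merge the second list: [-10, -4), [1, 6), [8, 12).
A \ B = [-20, -14), [-11, -10), [-4, 0).
B \ A = [1, 6), [8, 12).
Union of the two gives the symmetric difference.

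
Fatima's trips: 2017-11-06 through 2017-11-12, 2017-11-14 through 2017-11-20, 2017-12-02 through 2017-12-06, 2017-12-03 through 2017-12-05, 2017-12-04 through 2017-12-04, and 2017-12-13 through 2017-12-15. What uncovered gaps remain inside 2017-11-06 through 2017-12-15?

2017-11-13 through 2017-11-13, 2017-11-21 through 2017-12-01, 2017-12-07 through 2017-12-12

The merged coverage is 2017-11-06 through 2017-11-12, 2017-11-14 through 2017-11-20, 2017-12-02 through 2017-12-06, 2017-12-13 through 2017-12-15.
Complement within 2017-11-06 through 2017-12-15: 2017-11-13 through 2017-11-13, 2017-11-21 through 2017-12-01, 2017-12-07 through 2017-12-12.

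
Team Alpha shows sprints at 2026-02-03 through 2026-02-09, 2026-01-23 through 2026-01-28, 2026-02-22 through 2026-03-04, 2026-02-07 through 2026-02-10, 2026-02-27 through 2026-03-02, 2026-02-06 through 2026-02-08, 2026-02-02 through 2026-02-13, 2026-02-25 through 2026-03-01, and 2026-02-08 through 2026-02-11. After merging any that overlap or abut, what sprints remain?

2026-01-23 through 2026-01-28, 2026-02-02 through 2026-02-13, 2026-02-22 through 2026-03-04

Sort by start: 2026-01-23 through 2026-01-28, 2026-02-02 through 2026-02-13, 2026-02-03 through 2026-02-09, 2026-02-06 through 2026-02-08, 2026-02-07 through 2026-02-10, 2026-02-08 through 2026-02-11, 2026-02-22 through 2026-03-04, 2026-02-25 through 2026-03-01, 2026-02-27 through 2026-03-02.
2026-02-02 through 2026-02-13 is disjoint → start new block.
2026-02-03 through 2026-02-09 overlaps/touches 2026-02-02 through 2026-02-13 → extend to 2026-02-02 through 2026-02-13.
2026-02-06 through 2026-02-08 overlaps/touches 2026-02-02 through 2026-02-13 → extend to 2026-02-02 through 2026-02-13.
2026-02-07 through 2026-02-10 overlaps/touches 2026-02-02 through 2026-02-13 → extend to 2026-02-02 through 2026-02-13.
2026-02-08 through 2026-02-11 overlaps/touches 2026-02-02 through 2026-02-13 → extend to 2026-02-02 through 2026-02-13.
2026-02-22 through 2026-03-04 is disjoint → start new block.
2026-02-25 through 2026-03-01 overlaps/touches 2026-02-22 through 2026-03-04 → extend to 2026-02-22 through 2026-03-04.
2026-02-27 through 2026-03-02 overlaps/touches 2026-02-22 through 2026-03-04 → extend to 2026-02-22 through 2026-03-04.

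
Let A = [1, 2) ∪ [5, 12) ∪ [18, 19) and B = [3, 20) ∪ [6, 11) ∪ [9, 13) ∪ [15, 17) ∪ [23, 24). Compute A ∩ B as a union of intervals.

[5, 12) ∪ [18, 19)

Second set merges to [3, 20), [23, 24).
[1, 2): no overlap with the second set.
[5, 12) meets the second set on [5, 12).
[18, 19) meets the second set on [18, 19).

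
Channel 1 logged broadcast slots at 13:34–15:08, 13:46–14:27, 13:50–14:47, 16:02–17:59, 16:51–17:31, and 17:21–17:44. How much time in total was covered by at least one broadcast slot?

3 h 31 min

Merged: 13:34-15:08, 16:02-17:59.
Lengths: 1 h 34 min + 1 h 57 min = 3 h 31 min.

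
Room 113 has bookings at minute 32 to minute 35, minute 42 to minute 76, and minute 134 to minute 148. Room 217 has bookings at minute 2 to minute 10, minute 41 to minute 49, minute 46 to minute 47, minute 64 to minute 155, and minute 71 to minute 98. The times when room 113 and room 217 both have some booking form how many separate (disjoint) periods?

3

Second set merges to minute 2 to minute 10, minute 41 to minute 49, minute 64 to minute 155.
A ∩ B = minute 42 to minute 49, minute 64 to minute 76, minute 134 to minute 148.
That is 3 disjoint pieces.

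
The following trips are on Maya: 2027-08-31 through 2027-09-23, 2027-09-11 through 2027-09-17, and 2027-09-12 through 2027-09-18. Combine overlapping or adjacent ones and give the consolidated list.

2027-09-11 through 2027-09-17 overlaps/touches 2027-08-31 through 2027-09-23 → extend to 2027-08-31 through 2027-09-23.
2027-09-12 through 2027-09-18 overlaps/touches 2027-08-31 through 2027-09-23 → extend to 2027-08-31 through 2027-09-23.

2027-08-31 through 2027-09-23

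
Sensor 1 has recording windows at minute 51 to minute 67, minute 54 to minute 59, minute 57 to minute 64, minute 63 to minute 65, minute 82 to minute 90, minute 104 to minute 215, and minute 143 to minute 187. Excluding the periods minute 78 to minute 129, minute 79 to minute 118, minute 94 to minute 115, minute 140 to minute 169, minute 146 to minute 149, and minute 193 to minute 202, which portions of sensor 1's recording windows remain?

Merge the first list: minute 51 to minute 67, minute 82 to minute 90, minute 104 to minute 215.
Merge the second list: minute 78 to minute 129, minute 140 to minute 169, minute 193 to minute 202.
minute 51 to minute 67: nothing removed.
minute 82 to minute 90: entirely removed.
minute 104 to minute 215 \ B = minute 129 to minute 140, minute 169 to minute 193, minute 202 to minute 215.

minute 51 to minute 67, minute 129 to minute 140, minute 169 to minute 193, minute 202 to minute 215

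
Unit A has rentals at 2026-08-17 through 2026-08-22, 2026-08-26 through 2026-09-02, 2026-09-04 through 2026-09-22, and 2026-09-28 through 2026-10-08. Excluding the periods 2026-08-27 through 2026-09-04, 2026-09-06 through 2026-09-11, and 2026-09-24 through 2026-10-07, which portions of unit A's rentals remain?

2026-08-17 through 2026-08-22, 2026-08-26 through 2026-08-26, 2026-09-05 through 2026-09-05, 2026-09-12 through 2026-09-22, 2026-10-08 through 2026-10-08

2026-08-17 through 2026-08-22: nothing removed.
2026-08-26 through 2026-09-02 \ B = 2026-08-26 through 2026-08-26.
2026-09-04 through 2026-09-22 \ B = 2026-09-05 through 2026-09-05, 2026-09-12 through 2026-09-22.
2026-09-28 through 2026-10-08 \ B = 2026-10-08 through 2026-10-08.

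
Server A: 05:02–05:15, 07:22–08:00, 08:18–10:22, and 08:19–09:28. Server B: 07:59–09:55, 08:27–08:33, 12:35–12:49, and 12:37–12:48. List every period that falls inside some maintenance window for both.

07:59–08:00, 08:18–09:55

A, merged: 05:02–05:15, 07:22–08:00, 08:18–10:22.
B, merged: 07:59–09:55, 12:35–12:49.
05:02–05:15 falls entirely outside B.
07:22–08:00 overlaps B on 07:59–08:00.
08:18–10:22 overlaps B on 08:18–09:55.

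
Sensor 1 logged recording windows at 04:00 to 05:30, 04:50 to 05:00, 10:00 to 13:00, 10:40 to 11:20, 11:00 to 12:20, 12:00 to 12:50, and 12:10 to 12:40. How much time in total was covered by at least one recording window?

Merged: 04:00–05:30, 10:00–13:00.
Lengths: 1 h 30 min + 3 h = 4 h 30 min.

4 h 30 min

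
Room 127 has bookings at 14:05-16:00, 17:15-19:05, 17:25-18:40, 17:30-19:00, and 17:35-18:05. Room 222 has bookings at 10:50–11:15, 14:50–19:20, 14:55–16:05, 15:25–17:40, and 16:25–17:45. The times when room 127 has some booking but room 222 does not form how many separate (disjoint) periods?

First set merges to 14:05–16:00, 17:15–19:05.
Second set merges to 10:50–11:15, 14:50–19:20.
A \ B = 14:05–14:50.
That is 1 disjoint piece.

1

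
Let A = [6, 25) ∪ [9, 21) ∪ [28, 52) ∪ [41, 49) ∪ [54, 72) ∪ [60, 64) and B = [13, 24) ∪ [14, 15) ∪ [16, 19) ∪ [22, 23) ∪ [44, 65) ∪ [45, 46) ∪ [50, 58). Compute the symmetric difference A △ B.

A, merged: [6, 25), [28, 52), [54, 72).
B, merged: [13, 24), [44, 65).
Only in the first: [6, 13), [24, 25), [28, 44), [65, 72).
Only in the second: [52, 54).
Together these are the periods covered by exactly one.

[6, 13) ∪ [24, 25) ∪ [28, 44) ∪ [52, 54) ∪ [65, 72)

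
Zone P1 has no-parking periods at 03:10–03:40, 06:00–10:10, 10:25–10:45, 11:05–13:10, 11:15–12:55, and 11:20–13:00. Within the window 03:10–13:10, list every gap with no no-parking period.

After merging, the occupied span is 03:10–03:40, 06:00–10:10, 10:25–10:45, 11:05–13:10.
Gaps within 03:10–13:10: 03:40–06:00, 10:10–10:25, 10:45–11:05.

03:40–06:00, 10:10–10:25, 10:45–11:05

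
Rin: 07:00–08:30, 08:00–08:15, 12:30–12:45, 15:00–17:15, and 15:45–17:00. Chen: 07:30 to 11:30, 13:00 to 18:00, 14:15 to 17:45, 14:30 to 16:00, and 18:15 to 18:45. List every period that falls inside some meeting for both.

A, merged: 07:00–08:30, 12:30–12:45, 15:00–17:15.
B, merged: 07:30–11:30, 13:00–18:00, 18:15–18:45.
07:00–08:30 ∩ B → 07:30–08:30.
12:30–12:45 meets no B interval.
15:00–17:15 ∩ B → 15:00–17:15.

07:30–08:30, 15:00–17:15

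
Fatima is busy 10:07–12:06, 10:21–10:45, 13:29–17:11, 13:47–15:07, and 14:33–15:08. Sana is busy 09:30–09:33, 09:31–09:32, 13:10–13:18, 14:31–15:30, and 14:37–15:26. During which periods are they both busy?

Merge the first list: 10:07–12:06, 13:29–17:11.
Merge the second list: 09:30–09:33, 13:10–13:18, 14:31–15:30.
10:07–12:06 falls entirely outside B.
13:29–17:11 overlaps B on 14:31–15:30.

14:31–15:30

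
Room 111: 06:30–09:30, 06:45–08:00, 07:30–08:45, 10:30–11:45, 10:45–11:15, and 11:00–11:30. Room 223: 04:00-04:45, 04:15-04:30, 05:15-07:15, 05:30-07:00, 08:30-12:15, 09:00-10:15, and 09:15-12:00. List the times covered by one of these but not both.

04:00–04:45, 05:15–06:30, 07:15–08:30, 09:30–10:30, 11:45–12:15

First set merges to 06:30–09:30, 10:30–11:45.
Second set merges to 04:00–04:45, 05:15–07:15, 08:30–12:15.
A \ B = 07:15–08:30.
B \ A = 04:00–04:45, 05:15–06:30, 09:30–10:30, 11:45–12:15.
Union of the two gives the symmetric difference.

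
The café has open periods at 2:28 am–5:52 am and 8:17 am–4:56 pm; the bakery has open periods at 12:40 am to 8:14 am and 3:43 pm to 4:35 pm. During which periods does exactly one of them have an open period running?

12:40 am-2:28 am, 5:52 am-8:14 am, 8:17 am-3:43 pm, 4:35 pm-4:56 pm

A \ B = 8:17 am-3:43 pm, 4:35 pm-4:56 pm.
B \ A = 12:40 am-2:28 am, 5:52 am-8:14 am.
Union of the two gives the symmetric difference.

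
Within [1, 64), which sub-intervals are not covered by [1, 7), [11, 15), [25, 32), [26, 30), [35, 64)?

Covered (merged): [1, 7), [11, 15), [25, 32), [35, 64).
Uncovered inside [1, 64): [7, 11), [15, 25), [32, 35).

[7, 11) ∪ [15, 25) ∪ [32, 35)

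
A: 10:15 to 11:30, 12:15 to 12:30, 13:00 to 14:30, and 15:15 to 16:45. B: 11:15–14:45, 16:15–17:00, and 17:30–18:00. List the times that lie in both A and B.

10:15–11:30 overlaps B on 11:15–11:30.
12:15–12:30 overlaps B on 12:15–12:30.
13:00–14:30 overlaps B on 13:00–14:30.
15:15–16:45 overlaps B on 16:15–16:45.

11:15–11:30, 12:15–12:30, 13:00–14:30, 16:15–16:45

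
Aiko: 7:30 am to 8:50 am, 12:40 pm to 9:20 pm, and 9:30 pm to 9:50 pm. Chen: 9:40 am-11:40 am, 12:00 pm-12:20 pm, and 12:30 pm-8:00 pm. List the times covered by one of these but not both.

7:30 am–8:50 am, 9:40 am–11:40 am, 12:00 pm–12:20 pm, 12:30 pm–12:40 pm, 8:00 pm–9:20 pm, 9:30 pm–9:50 pm

A \ B = 7:30 am–8:50 am, 8:00 pm–9:20 pm, 9:30 pm–9:50 pm.
B \ A = 9:40 am–11:40 am, 12:00 pm–12:20 pm, 12:30 pm–12:40 pm.
Union of the two gives the symmetric difference.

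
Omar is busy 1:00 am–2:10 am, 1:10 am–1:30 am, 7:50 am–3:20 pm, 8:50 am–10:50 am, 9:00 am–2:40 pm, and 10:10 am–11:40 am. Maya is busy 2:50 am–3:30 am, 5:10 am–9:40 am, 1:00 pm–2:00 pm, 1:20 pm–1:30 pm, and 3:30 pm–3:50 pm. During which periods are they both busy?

A, merged: 1:00 am-2:10 am, 7:50 am-3:20 pm.
B, merged: 2:50 am-3:30 am, 5:10 am-9:40 am, 1:00 pm-2:00 pm, 3:30 pm-3:50 pm.
1:00 am-2:10 am: no overlap with the second set.
7:50 am-3:20 pm meets the second set on 7:50 am-9:40 am, 1:00 pm-2:00 pm.

7:50 am-9:40 am, 1:00 pm-2:00 pm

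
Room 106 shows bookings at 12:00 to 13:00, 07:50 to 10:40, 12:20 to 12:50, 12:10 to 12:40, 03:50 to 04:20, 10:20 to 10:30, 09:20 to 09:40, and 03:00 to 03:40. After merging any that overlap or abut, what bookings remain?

Sort by start: 03:00–03:40, 03:50–04:20, 07:50–10:40, 09:20–09:40, 10:20–10:30, 12:00–13:00, 12:10–12:40, 12:20–12:50.
03:50–04:20 is disjoint → start new block.
07:50–10:40 is disjoint → start new block.
09:20–09:40 overlaps/touches 07:50–10:40 → extend to 07:50–10:40.
10:20–10:30 overlaps/touches 07:50–10:40 → extend to 07:50–10:40.
12:00–13:00 is disjoint → start new block.
12:10–12:40 overlaps/touches 12:00–13:00 → extend to 12:00–13:00.
12:20–12:50 overlaps/touches 12:00–13:00 → extend to 12:00–13:00.

03:00–03:40, 03:50–04:20, 07:50–10:40, 12:00–13:00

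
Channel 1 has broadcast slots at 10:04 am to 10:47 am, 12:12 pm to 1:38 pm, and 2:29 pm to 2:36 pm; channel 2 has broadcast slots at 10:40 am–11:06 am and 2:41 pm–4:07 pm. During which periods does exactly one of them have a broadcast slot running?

Only in the first: 10:04 am-10:40 am, 12:12 pm-1:38 pm, 2:29 pm-2:36 pm.
Only in the second: 10:47 am-11:06 am, 2:41 pm-4:07 pm.
Together these are the periods covered by exactly one.

10:04 am-10:40 am, 10:47 am-11:06 am, 12:12 pm-1:38 pm, 2:29 pm-2:36 pm, 2:41 pm-4:07 pm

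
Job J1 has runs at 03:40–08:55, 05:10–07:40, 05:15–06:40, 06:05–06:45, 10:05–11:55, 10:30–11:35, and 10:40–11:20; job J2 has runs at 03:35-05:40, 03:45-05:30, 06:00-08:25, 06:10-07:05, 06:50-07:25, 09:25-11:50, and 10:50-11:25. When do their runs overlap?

First set merges to 03:40–08:55, 10:05–11:55.
Second set merges to 03:35–05:40, 06:00–08:25, 09:25–11:50.
03:40–08:55 ∩ B → 03:40–05:40, 06:00–08:25.
10:05–11:55 ∩ B → 10:05–11:50.

03:40–05:40, 06:00–08:25, 10:05–11:50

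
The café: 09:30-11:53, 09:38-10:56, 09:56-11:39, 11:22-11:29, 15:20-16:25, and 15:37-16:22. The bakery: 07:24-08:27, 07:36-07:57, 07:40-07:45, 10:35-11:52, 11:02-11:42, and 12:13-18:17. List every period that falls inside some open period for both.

First set merges to 09:30–11:53, 15:20–16:25.
Second set merges to 07:24–08:27, 10:35–11:52, 12:13–18:17.
09:30–11:53 meets the second set on 10:35–11:52.
15:20–16:25 meets the second set on 15:20–16:25.

10:35–11:52, 15:20–16:25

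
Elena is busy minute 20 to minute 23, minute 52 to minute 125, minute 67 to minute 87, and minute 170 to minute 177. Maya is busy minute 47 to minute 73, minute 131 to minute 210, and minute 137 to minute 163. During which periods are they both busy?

minute 52 to minute 73, minute 170 to minute 177

A, merged: minute 20 to minute 23, minute 52 to minute 125, minute 170 to minute 177.
B, merged: minute 47 to minute 73, minute 131 to minute 210.
minute 20 to minute 23 falls entirely outside B.
minute 52 to minute 125 overlaps B on minute 52 to minute 73.
minute 170 to minute 177 overlaps B on minute 170 to minute 177.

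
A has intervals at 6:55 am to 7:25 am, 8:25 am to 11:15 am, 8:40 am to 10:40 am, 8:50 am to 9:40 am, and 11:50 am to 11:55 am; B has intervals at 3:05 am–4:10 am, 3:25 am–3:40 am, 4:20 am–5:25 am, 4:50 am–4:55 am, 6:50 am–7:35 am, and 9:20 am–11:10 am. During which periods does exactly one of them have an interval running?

3:05 am–4:10 am, 4:20 am–5:25 am, 6:50 am–6:55 am, 7:25 am–7:35 am, 8:25 am–9:20 am, 11:10 am–11:15 am, 11:50 am–11:55 am

A, merged: 6:55 am–7:25 am, 8:25 am–11:15 am, 11:50 am–11:55 am.
B, merged: 3:05 am–4:10 am, 4:20 am–5:25 am, 6:50 am–7:35 am, 9:20 am–11:10 am.
A \ B = 8:25 am–9:20 am, 11:10 am–11:15 am, 11:50 am–11:55 am.
B \ A = 3:05 am–4:10 am, 4:20 am–5:25 am, 6:50 am–6:55 am, 7:25 am–7:35 am.
Union of the two gives the symmetric difference.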